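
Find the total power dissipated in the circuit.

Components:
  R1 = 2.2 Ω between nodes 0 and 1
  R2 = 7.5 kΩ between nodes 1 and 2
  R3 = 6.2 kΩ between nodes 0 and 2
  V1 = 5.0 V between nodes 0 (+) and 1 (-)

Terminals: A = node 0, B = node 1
Nodal analysis, taking node 1 as the 0 V reference.
Source V1 fixes V_0 = 5 V.
KCL at each unknown node (sum of currents leaving = 0; resistances in Ω):
  Node 2: (V_2 - 0)/7500 + (V_2 - 5)/6200 = 0
Collecting terms: 0.0002946 × V_2 = 0.0008065  =>  V_2 = 2.737 V
Power in each resistor, P = (ΔV)²/R:
  P_R1 = (5 - 0)²/2.2 = 11.36 W
  P_R2 = (0 - 2.737)²/7500 = 0.000999 W
  P_R3 = (5 - 2.737)²/6200 = 0.0008258 W
P_total = P_R1 + P_R2 + P_R3 = 11.37 W

Final answer: 11.37 W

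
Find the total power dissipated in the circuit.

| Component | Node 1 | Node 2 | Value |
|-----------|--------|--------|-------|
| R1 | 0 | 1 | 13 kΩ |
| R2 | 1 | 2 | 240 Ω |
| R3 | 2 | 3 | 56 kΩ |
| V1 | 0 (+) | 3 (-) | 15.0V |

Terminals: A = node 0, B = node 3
Nodal analysis, taking node 3 as the 0 V reference.
Source V1 fixes V_0 = 15 V.
KCL at each unknown node (sum of currents leaving = 0; resistances in Ω):
  Node 1: (V_1 - 15)/13000 + (V_1 - V_2)/240 = 0
  Node 2: (V_2 - V_1)/240 + (V_2 - 0)/56000 = 0
Collecting terms (coefficients in siemens):
  0.004244·V_1 - 0.004167·V_2 = 0.001154
  0.004185·V_2 - 0.004167·V_1 = 0
Determinant D = (0.004244)(0.004185) - (-0.004167)(-0.004167) = 0.0000003963
V_1 = [(0.001154)(0.004185) - (-0.004167)(0)]/D = 12.18 V
V_2 = [(0.004244)(0) - (0.001154)(-0.004167)]/D = 12.13 V
Power in each resistor, P = (ΔV)²/R:
  P_R1 = (15 - 12.18)²/13000 = 0.0006101 W
  P_R2 = (12.18 - 12.13)²/240 = 0.00001126 W
  P_R3 = (12.13 - 0)²/56000 = 0.002628 W
P_total = P_R1 + P_R2 + P_R3 = 0.00325 W

Final answer: 0.00325 W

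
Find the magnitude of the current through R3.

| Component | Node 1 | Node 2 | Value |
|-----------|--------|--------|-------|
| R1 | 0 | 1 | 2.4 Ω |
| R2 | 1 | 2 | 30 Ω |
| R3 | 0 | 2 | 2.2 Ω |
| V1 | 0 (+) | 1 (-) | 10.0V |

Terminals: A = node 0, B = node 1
Nodal analysis, taking node 1 as the 0 V reference.
Source V1 fixes V_0 = 10 V.
KCL at each unknown node (sum of currents leaving = 0; resistances in Ω):
  Node 2: (V_2 - 0)/30 + (V_2 - 10)/2.2 = 0
Collecting terms: 0.4879 × V_2 = 4.545  =>  V_2 = 9.317 V
I_R3 = (V_0 - V_2)/R3 = (10 - 9.317)/2.2 = 0.3106 A
|I_R3| = 0.3106 A

Final answer: |I_R3| = 0.3106 A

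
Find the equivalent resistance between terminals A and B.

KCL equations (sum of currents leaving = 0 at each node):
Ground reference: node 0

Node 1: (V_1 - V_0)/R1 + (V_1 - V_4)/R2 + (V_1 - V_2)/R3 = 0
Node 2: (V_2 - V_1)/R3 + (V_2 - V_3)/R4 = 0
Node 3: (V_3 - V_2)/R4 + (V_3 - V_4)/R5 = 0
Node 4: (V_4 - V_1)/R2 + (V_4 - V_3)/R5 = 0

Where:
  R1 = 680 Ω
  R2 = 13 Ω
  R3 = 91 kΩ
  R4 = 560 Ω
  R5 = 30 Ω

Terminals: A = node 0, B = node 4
Reduce the network between node 0 (A) and node 4 (B) by series/parallel combination:
  Rs1 = R3 + R4 (series, joined only at node 2) = 91000 + 560 = 91560 Ω
  Rs2 = R5 + Rs1 (series, joined only at node 3) = 30 + 91560 = 91590 Ω
  Rp1 = R2 ‖ Rs2 (parallel, both between nodes 1 and 4) = 1/(1/13 + 1/91590) = 13 Ω
  Rs3 = R1 + Rp1 (series, joined only at node 1) = 680 + 13 = 693 Ω
R_eq = 693 Ω

Final answer: 693 Ω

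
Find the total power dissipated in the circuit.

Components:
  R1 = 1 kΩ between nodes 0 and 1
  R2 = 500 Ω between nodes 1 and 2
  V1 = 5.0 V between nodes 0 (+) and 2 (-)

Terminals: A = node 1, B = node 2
Nodal analysis, taking node 2 as the 0 V reference.
Source V1 fixes V_0 = 5 V.
KCL at each unknown node (sum of currents leaving = 0; resistances in Ω):
  Node 1: (V_1 - 5)/1000 + (V_1 - 0)/500 = 0
Collecting terms: 0.003 × V_1 = 0.005  =>  V_1 = 1.667 V
Power in each resistor, P = (ΔV)²/R:
  P_R1 = (5 - 1.667)²/1000 = 0.01111 W
  P_R2 = (1.667 - 0)²/500 = 0.005556 W
P_total = P_R1 + P_R2 = 0.01667 W

Final answer: 0.01667 W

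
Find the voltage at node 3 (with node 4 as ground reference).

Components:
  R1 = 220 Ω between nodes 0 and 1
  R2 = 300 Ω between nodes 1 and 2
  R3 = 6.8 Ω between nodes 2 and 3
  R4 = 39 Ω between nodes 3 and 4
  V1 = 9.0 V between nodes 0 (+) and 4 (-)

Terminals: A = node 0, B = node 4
Nodal analysis, taking node 4 as the 0 V reference.
Source V1 fixes V_0 = 9 V.
KCL at each unknown node (sum of currents leaving = 0; resistances in Ω):
  Node 1: (V_1 - 9)/220 + (V_1 - V_2)/300 = 0
  Node 2: (V_2 - V_1)/300 + (V_2 - V_3)/6.8 = 0
  Node 3: (V_3 - V_2)/6.8 + (V_3 - 0)/39 = 0
Collecting terms (coefficients in siemens):
  0.007879·V_1 - 0.003333·V_2 = 0.04091
  0.1504·V_2 - 0.003333·V_1 - 0.1471·V_3 = 0
  0.1727·V_3 - 0.1471·V_2 = 0
Solving these 3 simultaneous equations (Gaussian elimination) gives:
  V_1 = 5.501 V, V_2 = 0.7285 V, V_3 = 0.6204 V
The requested potential is V_3 = 0.6204 V.

Final answer: V_3 = 0.6204 V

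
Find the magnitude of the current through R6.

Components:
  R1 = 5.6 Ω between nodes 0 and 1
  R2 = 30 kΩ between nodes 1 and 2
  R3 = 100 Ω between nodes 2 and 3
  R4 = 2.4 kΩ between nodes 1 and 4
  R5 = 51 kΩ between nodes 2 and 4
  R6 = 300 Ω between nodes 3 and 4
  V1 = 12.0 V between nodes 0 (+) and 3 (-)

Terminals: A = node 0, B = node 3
Nodal analysis, taking node 3 as the 0 V reference.
Source V1 fixes V_0 = 12 V.
KCL at each unknown node (sum of currents leaving = 0; resistances in Ω):
  Node 1: (V_1 - 12)/5.6 + (V_1 - V_2)/30000 + (V_1 - V_4)/2400 = 0
  Node 2: (V_2 - V_1)/30000 + (V_2 - 0)/100 + (V_2 - V_4)/51000 = 0
  Node 4: (V_4 - V_1)/2400 + (V_4 - V_2)/51000 + (V_4 - 0)/300 = 0
Collecting terms (coefficients in siemens):
  0.179·V_1 - 0.00003333·V_2 - 0.0004167·V_4 = 2.143
  0.01005·V_2 - 0.00003333·V_1 - 0.00001961·V_4 = 0
  0.00377·V_4 - 0.0004167·V_1 - 0.00001961·V_2 = 0
Solving these 3 simultaneous equations (Gaussian elimination) gives:
  V_1 = 11.97 V, V_2 = 0.04228 V, V_4 = 1.324 V
I_R6 = (V_3 - V_4)/R6 = (0 - 1.324)/300 = -0.004412 A
|I_R6| = 0.004412 A

Final answer: |I_R6| = 0.004412 A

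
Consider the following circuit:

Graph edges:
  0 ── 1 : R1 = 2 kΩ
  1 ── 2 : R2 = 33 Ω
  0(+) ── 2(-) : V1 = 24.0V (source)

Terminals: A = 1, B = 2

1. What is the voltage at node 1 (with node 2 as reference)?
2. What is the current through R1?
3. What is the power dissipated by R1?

Nodal analysis, taking node 2 as the 0 V reference.
Source V1 fixes V_0 = 24 V.
KCL at each unknown node (sum of currents leaving = 0; resistances in Ω):
  Node 1: (V_1 - 24)/2000 + (V_1 - 0)/33 = 0
Collecting terms: 0.0308 × V_1 = 0.012  =>  V_1 = 0.3896 V
Part 1:
  Read off the nodal solution: V_1 = 0.3896 V
Part 2:
  I_R1 = (V_0 - V_1)/R1 = (24 - 0.3896)/2000 = 0.01181 A
  Magnitude: I_R1 = 0.01181 A
Part 3:
  I_R1 = (V_0 - V_1)/R1 = (24 - 0.3896)/2000 = 0.01181 A
  P_R1 = I_R1² × R1 = (0.01181)² × 2000 = 0.2787 W

Final answers:
1. V_1 = 0.3896 V
2. I_R1 = 0.01181 A
3. P_R1 = 0.2787 W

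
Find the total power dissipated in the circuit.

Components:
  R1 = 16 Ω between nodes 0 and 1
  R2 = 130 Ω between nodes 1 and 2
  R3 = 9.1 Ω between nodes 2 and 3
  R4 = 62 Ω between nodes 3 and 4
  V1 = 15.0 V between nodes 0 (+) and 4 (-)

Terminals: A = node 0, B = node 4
Nodal analysis, taking node 4 as the 0 V reference.
Source V1 fixes V_0 = 15 V.
KCL at each unknown node (sum of currents leaving = 0; resistances in Ω):
  Node 1: (V_1 - 15)/16 + (V_1 - V_2)/130 = 0
  Node 2: (V_2 - V_1)/130 + (V_2 - V_3)/9.1 = 0
  Node 3: (V_3 - V_2)/9.1 + (V_3 - 0)/62 = 0
Collecting terms (coefficients in siemens):
  0.07019·V_1 - 0.007692·V_2 = 0.9375
  0.1176·V_2 - 0.007692·V_1 - 0.1099·V_3 = 0
  0.126·V_3 - 0.1099·V_2 = 0
Solving these 3 simultaneous equations (Gaussian elimination) gives:
  V_1 = 13.89 V, V_2 = 4.912 V, V_3 = 4.284 V
Power in each resistor, P = (ΔV)²/R:
  P_R1 = (15 - 13.89)²/16 = 0.07638 W
  P_R2 = (13.89 - 4.912)²/130 = 0.6206 W
  P_R3 = (4.912 - 4.284)²/9.1 = 0.04344 W
  P_R4 = (4.284 - 0)²/62 = 0.296 W
P_total = P_R1 + P_R2 + P_R3 + P_R4 = 1.036 W

Final answer: 1.036 W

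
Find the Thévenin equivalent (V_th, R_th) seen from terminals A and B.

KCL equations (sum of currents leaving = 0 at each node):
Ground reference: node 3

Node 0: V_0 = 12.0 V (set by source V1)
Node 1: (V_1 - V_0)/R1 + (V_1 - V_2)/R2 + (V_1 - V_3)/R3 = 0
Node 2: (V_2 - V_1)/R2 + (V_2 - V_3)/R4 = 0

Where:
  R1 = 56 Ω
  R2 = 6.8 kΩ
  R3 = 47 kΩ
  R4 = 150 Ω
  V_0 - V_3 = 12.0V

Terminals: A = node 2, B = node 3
Step 1 — V_th is the open-circuit voltage V_A - V_B (nothing connected across the terminals).
Nodal analysis, taking node 3 as the 0 V reference.
Source V1 fixes V_0 = 12 V.
KCL at each unknown node (sum of currents leaving = 0; resistances in Ω):
  Node 1: (V_1 - 12)/56 + (V_1 - V_2)/6800 + (V_1 - 0)/47000 = 0
  Node 2: (V_2 - V_1)/6800 + (V_2 - 0)/150 = 0
Collecting terms (coefficients in siemens):
  0.01803·V_1 - 0.0001471·V_2 = 0.2143
  0.006814·V_2 - 0.0001471·V_1 = 0
Determinant D = (0.01803)(0.006814) - (-0.0001471)(-0.0001471) = 0.0001228
V_1 = [(0.2143)(0.006814) - (-0.0001471)(0)]/D = 11.89 V
V_2 = [(0.01803)(0) - (0.2143)(-0.0001471)]/D = 0.2566 V
V_th = V_2 - V_3 = 0.2566 - 0 = 0.2566 V
Step 2 — R_th: zero the source — replace V1 by a short circuit (node 3 merges into node 0) — and find the resistance seen between A (node 2) and B (node 0).
Reduce the network between node 2 (A) and node 0 (B) by series/parallel combination:
  Rp1 = R1 ‖ R3 (parallel, both between nodes 0 and 1) = 1/(1/56 + 1/47000) = 55.93 Ω
  Rs1 = R2 + Rp1 (series, joined only at node 1) = 6800 + 55.93 = 6856 Ω
  Rp2 = R4 ‖ Rs1 (parallel, both between nodes 0 and 2) = 1/(1/150 + 1/6856) = 146.8 Ω
R_th = 146.8 Ω

Final answer: V_th = 0.2566 V, R_th = 146.8 Ω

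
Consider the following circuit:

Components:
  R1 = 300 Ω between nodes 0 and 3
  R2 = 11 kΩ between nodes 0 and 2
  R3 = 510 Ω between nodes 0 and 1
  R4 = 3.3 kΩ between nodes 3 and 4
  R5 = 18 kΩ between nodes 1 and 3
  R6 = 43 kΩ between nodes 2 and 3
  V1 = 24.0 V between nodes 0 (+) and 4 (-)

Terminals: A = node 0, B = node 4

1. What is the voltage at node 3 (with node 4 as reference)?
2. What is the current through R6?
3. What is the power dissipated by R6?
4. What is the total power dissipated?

Nodal analysis, taking node 4 as the 0 V reference.
Source V1 fixes V_0 = 24 V.
KCL at each unknown node (sum of currents leaving = 0; resistances in Ω):
  Node 1: (V_1 - 24)/510 + (V_1 - V_3)/18000 = 0
  Node 2: (V_2 - 24)/11000 + (V_2 - V_3)/43000 = 0
  Node 3: (V_3 - 24)/300 + (V_3 - 0)/3300 + (V_3 - V_1)/18000 + (V_3 - V_2)/43000 = 0
Collecting terms (coefficients in siemens):
  0.002016·V_1 - 0.00005556·V_3 = 0.04706
  0.0001142·V_2 - 0.00002326·V_3 = 0.002182
  0.003715·V_3 - 0.00005556·V_1 - 0.00002326·V_2 = 0.08
Solving these 3 simultaneous equations (Gaussian elimination) gives:
  V_1 = 23.95 V, V_2 = 23.6 V, V_3 = 22.04 V
Part 1:
  Read off the nodal solution: V_3 = 22.04 V
Part 2:
  I_R6 = (V_2 - V_3)/R6 = (23.6 - 22.04)/43000 = 0.00003631 A
  Magnitude: I_R6 = 0.00003631 A
Part 3:
  I_R6 = (V_2 - V_3)/R6 = (23.6 - 22.04)/43000 = 0.00003631 A
  P_R6 = I_R6² × R6 = (0.00003631)² × 43000 = 0.0000567 W
Part 4:
  Power in each resistor, P = (ΔV)²/R:
    P_R1 = (24 - 22.04)²/300 = 0.01282 W
    P_R2 = (24 - 23.6)²/11000 = 0.0000145 W
    P_R3 = (24 - 23.95)²/510 = 0.000005723 W
    P_R4 = (22.04 - 0)²/3300 = 0.1472 W
    P_R5 = (23.95 - 22.04)²/18000 = 0.000202 W
    P_R6 = (23.6 - 22.04)²/43000 = 0.0000567 W
  P_total = P_R1 + P_R2 + P_R3 + P_R4 + P_R5 + P_R6 = 0.1603 W

Final answers:
1. V_3 = 22.04 V
2. I_R6 = 3.631e-05 A
3. P_R6 = 5.67e-05 W
4. P_total = 0.1603 W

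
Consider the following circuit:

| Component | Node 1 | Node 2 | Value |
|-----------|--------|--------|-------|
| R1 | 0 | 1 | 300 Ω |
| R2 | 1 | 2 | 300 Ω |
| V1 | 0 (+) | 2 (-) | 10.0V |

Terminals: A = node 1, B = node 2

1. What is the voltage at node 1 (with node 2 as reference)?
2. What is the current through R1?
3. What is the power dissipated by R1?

Nodal analysis, taking node 2 as the 0 V reference.
Source V1 fixes V_0 = 10 V.
KCL at each unknown node (sum of currents leaving = 0; resistances in Ω):
  Node 1: (V_1 - 10)/300 + (V_1 - 0)/300 = 0
Collecting terms: 0.006667 × V_1 = 0.03333  =>  V_1 = 5 V
Part 1:
  Read off the nodal solution: V_1 = 5 V
Part 2:
  I_R1 = (V_0 - V_1)/R1 = (10 - 5)/300 = 0.01667 A
  Magnitude: I_R1 = 0.01667 A
Part 3:
  I_R1 = (V_0 - V_1)/R1 = (10 - 5)/300 = 0.01667 A
  P_R1 = I_R1² × R1 = (0.01667)² × 300 = 0.08333 W

Final answers:
1. V_1 = 5 V
2. I_R1 = 0.01667 A
3. P_R1 = 0.08333 W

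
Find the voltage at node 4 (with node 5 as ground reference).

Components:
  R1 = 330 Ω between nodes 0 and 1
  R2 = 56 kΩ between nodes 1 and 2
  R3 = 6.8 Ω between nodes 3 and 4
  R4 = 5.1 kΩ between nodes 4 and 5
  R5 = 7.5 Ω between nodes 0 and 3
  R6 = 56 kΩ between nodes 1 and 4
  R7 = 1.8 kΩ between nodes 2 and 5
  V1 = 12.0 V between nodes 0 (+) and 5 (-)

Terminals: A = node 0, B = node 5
Nodal analysis, taking node 5 as the 0 V reference.
Source V1 fixes V_0 = 12 V.
KCL at each unknown node (sum of currents leaving = 0; resistances in Ω):
  Node 1: (V_1 - 12)/330 + (V_1 - V_2)/56000 + (V_1 - V_4)/56000 = 0
  Node 2: (V_2 - V_1)/56000 + (V_2 - 0)/1800 = 0
  Node 3: (V_3 - V_4)/6.8 + (V_3 - 12)/7.5 = 0
  Node 4: (V_4 - V_3)/6.8 + (V_4 - 0)/5100 + (V_4 - V_1)/56000 = 0
Collecting terms (coefficients in siemens):
  0.003066·V_1 - 0.00001786·V_2 - 0.00001786·V_4 = 0.03636
  0.0005734·V_2 - 0.00001786·V_1 = 0
  0.2804·V_3 - 0.1471·V_4 = 1.6
  0.1473·V_4 - 0.00001786·V_1 - 0.1471·V_3 = 0
Solving these 4 simultaneous equations (Gaussian elimination) gives:
  V_1 = 11.93 V, V_2 = 0.3716 V, V_3 = 11.98 V, V_4 = 11.97 V
The requested potential is V_4 = 11.97 V.

Final answer: V_4 = 11.97 V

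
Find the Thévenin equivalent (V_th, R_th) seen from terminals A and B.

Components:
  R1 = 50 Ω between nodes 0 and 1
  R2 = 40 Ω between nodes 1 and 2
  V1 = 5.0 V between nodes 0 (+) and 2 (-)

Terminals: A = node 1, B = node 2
Step 1 — V_th is the open-circuit voltage V_A - V_B (nothing connected across the terminals).
Nodal analysis, taking node 2 as the 0 V reference.
Source V1 fixes V_0 = 5 V.
KCL at each unknown node (sum of currents leaving = 0; resistances in Ω):
  Node 1: (V_1 - 5)/50 + (V_1 - 0)/40 = 0
Collecting terms: 0.045 × V_1 = 0.1  =>  V_1 = 2.222 V
V_th = V_1 - V_2 = 2.222 - 0 = 2.222 V
Step 2 — R_th: zero the source — replace V1 by a short circuit (node 2 merges into node 0) — and find the resistance seen between A (node 1) and B (node 0).
Reduce the network between node 1 (A) and node 0 (B) by series/parallel combination:
  Rp1 = R1 ‖ R2 (parallel, both between nodes 0 and 1) = 1/(1/50 + 1/40) = 22.22 Ω
R_th = 22.22 Ω

Final answer: V_th = 2.222 V, R_th = 22.22 Ω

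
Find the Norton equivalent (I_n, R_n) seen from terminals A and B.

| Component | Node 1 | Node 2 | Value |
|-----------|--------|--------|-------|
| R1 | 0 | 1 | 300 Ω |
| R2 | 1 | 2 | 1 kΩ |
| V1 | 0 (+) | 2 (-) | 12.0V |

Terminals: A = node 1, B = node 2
Find the Thévenin equivalent first; then I_n = V_th/R_th and R_n = R_th.
Step 1 — V_th is the open-circuit voltage V_A - V_B (nothing connected across the terminals).
Nodal analysis, taking node 2 as the 0 V reference.
Source V1 fixes V_0 = 12 V.
KCL at each unknown node (sum of currents leaving = 0; resistances in Ω):
  Node 1: (V_1 - 12)/300 + (V_1 - 0)/1000 = 0
Collecting terms: 0.004333 × V_1 = 0.04  =>  V_1 = 9.231 V
V_th = V_1 - V_2 = 9.231 - 0 = 9.231 V
Step 2 — R_th: zero the source — replace V1 by a short circuit (node 2 merges into node 0) — and find the resistance seen between A (node 1) and B (node 0).
Reduce the network between node 1 (A) and node 0 (B) by series/parallel combination:
  Rp1 = R1 ‖ R2 (parallel, both between nodes 0 and 1) = 1/(1/300 + 1/1000) = 230.8 Ω
R_th = 230.8 Ω
I_n = V_th/R_th = 9.231/230.8 = 0.04 A, and R_n = R_th = 230.8 Ω

Final answer: I_n = 0.04 A, R_n = 230.8 Ω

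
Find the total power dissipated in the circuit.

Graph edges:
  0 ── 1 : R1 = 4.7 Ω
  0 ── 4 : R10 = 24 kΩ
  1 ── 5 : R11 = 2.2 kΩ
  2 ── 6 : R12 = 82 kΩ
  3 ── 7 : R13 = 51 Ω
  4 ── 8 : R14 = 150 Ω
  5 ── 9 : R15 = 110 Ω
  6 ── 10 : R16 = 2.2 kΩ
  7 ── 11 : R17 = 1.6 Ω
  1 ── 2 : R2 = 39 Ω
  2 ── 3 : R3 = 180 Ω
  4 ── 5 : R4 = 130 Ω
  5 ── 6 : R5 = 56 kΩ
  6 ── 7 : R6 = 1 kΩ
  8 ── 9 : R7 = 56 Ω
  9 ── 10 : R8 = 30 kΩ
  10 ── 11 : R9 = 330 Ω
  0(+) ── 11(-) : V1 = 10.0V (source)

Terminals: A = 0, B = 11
Nodal analysis, taking node 11 as the 0 V reference.
Source V1 fixes V_0 = 10 V.
KCL at each unknown node (sum of currents leaving = 0; resistances in Ω):
  Node 1: (V_1 - 10)/4.7 + (V_1 - V_2)/39 + (V_1 - V_5)/2200 = 0
  Node 2: (V_2 - V_1)/39 + (V_2 - V_3)/180 + (V_2 - V_6)/82000 = 0
  Node 3: (V_3 - V_2)/180 + (V_3 - V_7)/51 = 0
  Node 4: (V_4 - V_5)/130 + (V_4 - 10)/24000 + (V_4 - V_8)/150 = 0
  Node 5: (V_5 - V_4)/130 + (V_5 - V_6)/56000 + (V_5 - V_1)/2200 + (V_5 - V_9)/110 = 0
  Node 6: (V_6 - V_5)/56000 + (V_6 - V_7)/1000 + (V_6 - V_2)/82000 + (V_6 - V_10)/2200 = 0
  Node 7: (V_7 - V_6)/1000 + (V_7 - V_3)/51 + (V_7 - 0)/1.6 = 0
  Node 8: (V_8 - V_9)/56 + (V_8 - V_4)/150 = 0
  Node 9: (V_9 - V_8)/56 + (V_9 - V_10)/30000 + (V_9 - V_5)/110 = 0
  Node 10: (V_10 - V_9)/30000 + (V_10 - 0)/330 + (V_10 - V_6)/2200 = 0
Collecting terms (coefficients in siemens):
  0.2389·V_1 - 0.02564·V_2 - 0.0004545·V_5 = 2.128
  0.03121·V_2 - 0.02564·V_1 - 0.005556·V_3 - 0.0000122·V_6 = 0
  0.02516·V_3 - 0.005556·V_2 - 0.01961·V_7 = 0
  0.0144·V_4 - 0.007692·V_5 - 0.006667·V_8 = 0.0004167
  0.01726·V_5 - 0.0004545·V_1 - 0.007692·V_4 - 0.00001786·V_6 - 0.009091·V_9 = 0
  0.001485·V_6 - 0.0000122·V_2 - 0.00001786·V_5 - 0.001·V_7 - 0.0004545·V_10 = 0
  0.6456·V_7 - 0.01961·V_3 - 0.001·V_6 = 0
  0.02452·V_8 - 0.006667·V_4 - 0.01786·V_9 = 0
  0.02698·V_9 - 0.009091·V_5 - 0.01786·V_8 - 0.00003333·V_10 = 0
  0.003518·V_10 - 0.0004545·V_6 - 0.00003333·V_9 = 0
Solving these 10 simultaneous equations (Gaussian elimination) gives:
  V_1 = 9.828 V, V_2 = 8.413 V, V_3 = 1.903 V, V_4 = 8.934 V
  V_5 = 8.939 V, V_6 = 0.2516 V, V_7 = 0.05818 V, V_8 = 8.921 V
  V_9 = 8.916 V, V_10 = 0.117 V
Power in each resistor, P = (ΔV)²/R:
  P_R1 = (10 - 9.828)²/4.7 = 0.006321 W
  P_R2 = (9.828 - 8.413)²/39 = 0.0513 W
  P_R3 = (8.413 - 1.903)²/180 = 0.2355 W
  P_R4 = (8.934 - 8.939)²/130 = 0.000000217 W
  P_R5 = (8.939 - 0.2516)²/56000 = 0.001348 W
  P_R6 = (0.2516 - 0.05818)²/1000 = 0.00003743 W
  P_R7 = (8.921 - 8.916)²/56 = 0.0000004074 W
  P_R8 = (8.916 - 0.117)²/30000 = 0.002581 W
  P_R9 = (0.117 - 0)²/330 = 0.00004147 W
  P_R10 = (10 - 8.934)²/24000 = 0.00004739 W
  P_R11 = (9.828 - 8.939)²/2200 = 0.0003591 W
  P_R12 = (8.413 - 0.2516)²/82000 = 0.0008123 W
  P_R13 = (1.903 - 0.05818)²/51 = 0.06672 W
  P_R14 = (8.934 - 8.921)²/150 = 0.000001091 W
  P_R15 = (8.939 - 8.916)²/110 = 0.000004759 W
  P_R16 = (0.2516 - 0.117)²/2200 = 0.000008241 W
  P_R17 = (0.05818 - 0)²/1.6 = 0.002116 W
P_total = P_R1 + P_R2 + P_R3 + P_R4 + P_R5 + P_R6 + P_R7 + P_R8 + P_R9 + P_R10 + P_R11 + P_R12 + P_R13 + P_R14 + P_R15 + P_R16 + P_R17 = 0.3672 W

Final answer: 0.3672 W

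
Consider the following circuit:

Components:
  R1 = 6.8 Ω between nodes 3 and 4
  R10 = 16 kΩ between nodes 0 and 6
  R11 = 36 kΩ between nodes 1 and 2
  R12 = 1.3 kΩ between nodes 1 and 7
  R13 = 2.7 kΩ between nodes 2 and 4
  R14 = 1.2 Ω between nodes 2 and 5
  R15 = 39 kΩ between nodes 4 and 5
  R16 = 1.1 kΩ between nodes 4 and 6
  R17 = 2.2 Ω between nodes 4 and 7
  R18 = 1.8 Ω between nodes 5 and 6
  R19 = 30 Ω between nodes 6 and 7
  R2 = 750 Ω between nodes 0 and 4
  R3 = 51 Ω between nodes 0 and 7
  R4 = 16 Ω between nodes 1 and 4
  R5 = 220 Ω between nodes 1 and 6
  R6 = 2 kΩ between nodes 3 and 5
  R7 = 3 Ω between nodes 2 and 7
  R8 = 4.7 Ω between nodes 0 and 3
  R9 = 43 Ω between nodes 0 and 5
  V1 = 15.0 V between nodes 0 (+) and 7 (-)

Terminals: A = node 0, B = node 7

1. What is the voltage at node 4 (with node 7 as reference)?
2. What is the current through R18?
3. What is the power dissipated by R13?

Nodal analysis, taking node 7 as the 0 V reference.
Source V1 fixes V_0 = 15 V.
KCL at each unknown node (sum of currents leaving = 0; resistances in Ω):
  Node 1: (V_1 - V_4)/16 + (V_1 - V_6)/220 + (V_1 - V_2)/36000 + (V_1 - 0)/1300 = 0
  Node 2: (V_2 - 0)/3 + (V_2 - V_1)/36000 + (V_2 - V_4)/2700 + (V_2 - V_5)/1.2 = 0
  Node 3: (V_3 - V_4)/6.8 + (V_3 - V_5)/2000 + (V_3 - 15)/4.7 = 0
  Node 4: (V_4 - V_3)/6.8 + (V_4 - 15)/750 + (V_4 - V_1)/16 + (V_4 - V_2)/2700 + (V_4 - V_5)/39000 + (V_4 - V_6)/1100 + (V_4 - 0)/2.2 = 0
  Node 5: (V_5 - V_3)/2000 + (V_5 - 15)/43 + (V_5 - V_2)/1.2 + (V_5 - V_4)/39000 + (V_5 - V_6)/1.8 = 0
  Node 6: (V_6 - V_1)/220 + (V_6 - 15)/16000 + (V_6 - V_4)/1100 + (V_6 - V_5)/1.8 + (V_6 - 0)/30 = 0
Collecting terms (coefficients in siemens):
  0.06784·V_1 - 0.00002778·V_2 - 0.0625·V_4 - 0.004545·V_6 = 0
  1.167·V_2 - 0.00002778·V_1 - 0.0003704·V_4 - 0.8333·V_5 = 0
  0.3603·V_3 - 0.1471·V_4 - 0.0005·V_5 = 3.191
  0.6667·V_4 - 0.0625·V_1 - 0.0003704·V_2 - 0.1471·V_3 - 0.00002564·V_5 - 0.0009091·V_6 = 0.02
  1.413·V_5 - 0.8333·V_2 - 0.0005·V_3 - 0.00002564·V_4 - 0.5556·V_6 = 0.3488
  0.5944·V_6 - 0.004545·V_1 - 0.0009091·V_4 - 0.5556·V_5 = 0.0009375
Solving these 6 simultaneous equations (Gaussian elimination) gives:
  V_1 = 2.309 V, V_2 = 0.8796 V, V_3 = 9.847 V, V_4 = 2.42 V
  V_5 = 1.231 V, V_6 = 1.173 V
Part 1:
  Read off the nodal solution: V_4 = 2.42 V
Part 2:
  I_R18 = (V_5 - V_6)/R18 = (1.231 - 1.173)/1.8 = 0.03195 A
  Magnitude: I_R18 = 0.03195 A
Part 3:
  I_R13 = (V_2 - V_4)/R13 = (0.8796 - 2.42)/2700 = -0.0005706 A
  P_R13 = I_R13² × R13 = (-0.0005706)² × 2700 = 0.0008792 W

Final answers:
1. V_4 = 2.42 V
2. I_R18 = 0.03195 A
3. P_R13 = 0.0008792 W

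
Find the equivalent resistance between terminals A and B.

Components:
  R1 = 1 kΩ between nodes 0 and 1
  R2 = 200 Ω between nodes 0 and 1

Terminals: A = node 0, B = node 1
Reduce the network between node 0 (A) and node 1 (B) by series/parallel combination:
  Rp1 = R1 ‖ R2 (parallel, both between nodes 0 and 1) = 1/(1/1000 + 1/200) = 166.7 Ω
R_eq = 166.7 Ω

Final answer: 166.7 Ω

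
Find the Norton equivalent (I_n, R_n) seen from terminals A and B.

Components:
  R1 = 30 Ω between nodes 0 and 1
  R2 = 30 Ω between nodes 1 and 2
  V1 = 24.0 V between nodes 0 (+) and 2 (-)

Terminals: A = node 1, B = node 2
Find the Thévenin equivalent first; then I_n = V_th/R_th and R_n = R_th.
Step 1 — V_th is the open-circuit voltage V_A - V_B (nothing connected across the terminals).
Nodal analysis, taking node 2 as the 0 V reference.
Source V1 fixes V_0 = 24 V.
KCL at each unknown node (sum of currents leaving = 0; resistances in Ω):
  Node 1: (V_1 - 24)/30 + (V_1 - 0)/30 = 0
Collecting terms: 0.06667 × V_1 = 0.8  =>  V_1 = 12 V
V_th = V_1 - V_2 = 12 - 0 = 12 V
Step 2 — R_th: zero the source — replace V1 by a short circuit (node 2 merges into node 0) — and find the resistance seen between A (node 1) and B (node 0).
Reduce the network between node 1 (A) and node 0 (B) by series/parallel combination:
  Rp1 = R1 ‖ R2 (parallel, both between nodes 0 and 1) = 1/(1/30 + 1/30) = 15 Ω
R_th = 15 Ω
I_n = V_th/R_th = 12/15 = 0.8 A, and R_n = R_th = 15 Ω

Final answer: I_n = 0.8 A, R_n = 15 Ω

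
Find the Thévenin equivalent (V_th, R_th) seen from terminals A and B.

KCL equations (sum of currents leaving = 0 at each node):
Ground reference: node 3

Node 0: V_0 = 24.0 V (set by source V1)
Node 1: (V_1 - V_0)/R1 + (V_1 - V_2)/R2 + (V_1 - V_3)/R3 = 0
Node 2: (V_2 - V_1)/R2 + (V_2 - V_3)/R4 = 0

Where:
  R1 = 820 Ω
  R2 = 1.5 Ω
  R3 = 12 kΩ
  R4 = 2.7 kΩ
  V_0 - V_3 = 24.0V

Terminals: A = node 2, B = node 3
Step 1 — V_th is the open-circuit voltage V_A - V_B (nothing connected across the terminals).
Nodal analysis, taking node 3 as the 0 V reference.
Source V1 fixes V_0 = 24 V.
KCL at each unknown node (sum of currents leaving = 0; resistances in Ω):
  Node 1: (V_1 - 24)/820 + (V_1 - V_2)/1.5 + (V_1 - 0)/12000 = 0
  Node 2: (V_2 - V_1)/1.5 + (V_2 - 0)/2700 = 0
Collecting terms (coefficients in siemens):
  0.668·V_1 - 0.6667·V_2 = 0.02927
  0.667·V_2 - 0.6667·V_1 = 0
Determinant D = (0.668)(0.667) - (-0.6667)(-0.6667) = 0.001116
V_1 = [(0.02927)(0.667) - (-0.6667)(0)]/D = 17.49 V
V_2 = [(0.668)(0) - (0.02927)(-0.6667)]/D = 17.48 V
V_th = V_2 - V_3 = 17.48 - 0 = 17.48 V
Step 2 — R_th: zero the source — replace V1 by a short circuit (node 3 merges into node 0) — and find the resistance seen between A (node 2) and B (node 0).
Reduce the network between node 2 (A) and node 0 (B) by series/parallel combination:
  Rp1 = R1 ‖ R3 (parallel, both between nodes 0 and 1) = 1/(1/820 + 1/12000) = 767.6 Ω
  Rs1 = R2 + Rp1 (series, joined only at node 1) = 1.5 + 767.6 = 769.1 Ω
  Rp2 = R4 ‖ Rs1 (parallel, both between nodes 0 and 2) = 1/(1/2700 + 1/769.1) = 598.6 Ω
R_th = 598.6 Ω

Final answer: V_th = 17.48 V, R_th = 598.6 Ω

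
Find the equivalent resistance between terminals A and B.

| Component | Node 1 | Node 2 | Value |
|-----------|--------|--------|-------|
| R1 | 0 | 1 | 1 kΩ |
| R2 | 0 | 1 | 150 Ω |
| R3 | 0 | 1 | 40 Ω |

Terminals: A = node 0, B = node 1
Reduce the network between node 0 (A) and node 1 (B) by series/parallel combination:
  Rp1 = R1 ‖ R2 ‖ R3 (parallel, all between nodes 0 and 1) = 1/(1/1000 + 1/150 + 1/40) = 30.61 Ω
R_eq = 30.61 Ω

Final answer: 30.61 Ω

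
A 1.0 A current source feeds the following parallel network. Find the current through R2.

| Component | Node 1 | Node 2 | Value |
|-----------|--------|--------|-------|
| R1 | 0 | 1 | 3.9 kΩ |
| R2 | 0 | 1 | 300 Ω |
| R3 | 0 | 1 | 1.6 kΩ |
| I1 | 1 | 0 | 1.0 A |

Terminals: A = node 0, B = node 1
All resistors sit directly between nodes 0 and 1, so they are in parallel and share one voltage V; the full source current 1 A splits among them.
1/R_par = 1/3900 + 1/300 + 1/1600 = 0.004215 S  =>  R_par = 237.3 Ω
V = I × R_par = 1 × 237.3 = 237.3 V
I_R2 = V/R2 = 237.3/300 = 0.7909 A

Final answer: 0.7909 A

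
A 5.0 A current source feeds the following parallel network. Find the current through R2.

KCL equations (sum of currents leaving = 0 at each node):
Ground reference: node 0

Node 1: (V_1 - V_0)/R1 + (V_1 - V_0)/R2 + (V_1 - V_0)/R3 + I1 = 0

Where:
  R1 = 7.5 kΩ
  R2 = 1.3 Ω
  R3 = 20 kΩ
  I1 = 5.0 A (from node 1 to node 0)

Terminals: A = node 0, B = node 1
All resistors sit directly between nodes 0 and 1, so they are in parallel and share one voltage V; the full source current 5 A splits among them.
1/R_par = 1/7500 + 1/1.3 + 1/20000 = 0.7694 S  =>  R_par = 1.3 Ω
V = I × R_par = 5 × 1.3 = 6.498 V
I_R2 = V/R2 = 6.498/1.3 = 4.999 A

Final answer: 4.999 A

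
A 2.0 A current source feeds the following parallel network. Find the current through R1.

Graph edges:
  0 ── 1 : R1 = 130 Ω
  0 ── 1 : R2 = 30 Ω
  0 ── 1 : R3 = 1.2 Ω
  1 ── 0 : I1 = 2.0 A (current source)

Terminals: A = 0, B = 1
All resistors sit directly between nodes 0 and 1, so they are in parallel and share one voltage V; the full source current 2 A splits among them.
1/R_par = 1/130 + 1/30 + 1/1.2 = 0.8744 S  =>  R_par = 1.144 Ω
V = I × R_par = 2 × 1.144 = 2.287 V
I_R1 = V/R1 = 2.287/130 = 0.0176 A

Final answer: 0.0176 A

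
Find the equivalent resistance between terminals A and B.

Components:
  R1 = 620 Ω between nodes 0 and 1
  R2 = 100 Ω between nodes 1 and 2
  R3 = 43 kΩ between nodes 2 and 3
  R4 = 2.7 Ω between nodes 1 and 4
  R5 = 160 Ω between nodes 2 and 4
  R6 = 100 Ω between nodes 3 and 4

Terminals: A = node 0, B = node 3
The network is not a plain series/parallel combination. Inject a 1 A test current into terminal A (node 0) and return it from terminal B (node 3); then R_eq = V_A / (1 A).
Nodal analysis, taking node 3 as the 0 V reference.
Current source I_test pushes 1 A into node 0 and draws it out of node 3.
KCL at each unknown node (sum of currents leaving = 0; resistances in Ω):
  Node 0: (V_0 - V_1)/620 - 1 = 0
  Node 1: (V_1 - V_0)/620 + (V_1 - V_2)/100 + (V_1 - V_4)/2.7 = 0
  Node 2: (V_2 - V_1)/100 + (V_2 - 0)/43000 + (V_2 - V_4)/160 = 0
  Node 4: (V_4 - V_1)/2.7 + (V_4 - V_2)/160 + (V_4 - 0)/100 = 0
Collecting terms (coefficients in siemens):
  0.001613·V_0 - 0.001613·V_1 = 1
  0.382·V_1 - 0.001613·V_0 - 0.01·V_2 - 0.3704·V_4 = 0
  0.01627·V_2 - 0.01·V_1 - 0.00625·V_4 = 0
  0.3866·V_4 - 0.3704·V_1 - 0.00625·V_2 = 0
Solving these 4 simultaneous equations (Gaussian elimination) gives:
  V_0 = 722.4 V, V_1 = 102.4 V, V_2 = 101.3 V, V_4 = 99.76 V
R_eq = V_0 / 1 A = 722.4 Ω

Final answer: 722.4 Ω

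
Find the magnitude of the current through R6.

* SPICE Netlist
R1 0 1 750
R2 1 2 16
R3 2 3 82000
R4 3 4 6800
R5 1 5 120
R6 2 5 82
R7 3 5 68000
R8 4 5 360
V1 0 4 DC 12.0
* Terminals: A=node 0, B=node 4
Nodal analysis, taking node 4 as the 0 V reference.
Source V1 fixes V_0 = 12 V.
KCL at each unknown node (sum of currents leaving = 0; resistances in Ω):
  Node 1: (V_1 - 12)/750 + (V_1 - V_2)/16 + (V_1 - V_5)/120 = 0
  Node 2: (V_2 - V_1)/16 + (V_2 - V_3)/82000 + (V_2 - V_5)/82 = 0
  Node 3: (V_3 - V_2)/82000 + (V_3 - 0)/6800 + (V_3 - V_5)/68000 = 0
  Node 5: (V_5 - V_1)/120 + (V_5 - V_2)/82 + (V_5 - V_3)/68000 + (V_5 - 0)/360 = 0
Collecting terms (coefficients in siemens):
  0.07217·V_1 - 0.0625·V_2 - 0.008333·V_5 = 0.016
  0.07471·V_2 - 0.0625·V_1 - 0.0000122·V_3 - 0.0122·V_5 = 0
  0.000174·V_3 - 0.0000122·V_2 - 0.00001471·V_5 = 0
  0.02332·V_5 - 0.008333·V_1 - 0.0122·V_2 - 0.00001471·V_3 = 0
Solving these 4 simultaneous equations (Gaussian elimination) gives:
  V_1 = 4.246 V, V_2 = 4.155 V, V_3 = 0.6032 V, V_5 = 3.69 V
I_R6 = (V_2 - V_5)/R6 = (4.155 - 3.69)/82 = 0.005664 A
|I_R6| = 0.005664 A

Final answer: |I_R6| = 0.005664 A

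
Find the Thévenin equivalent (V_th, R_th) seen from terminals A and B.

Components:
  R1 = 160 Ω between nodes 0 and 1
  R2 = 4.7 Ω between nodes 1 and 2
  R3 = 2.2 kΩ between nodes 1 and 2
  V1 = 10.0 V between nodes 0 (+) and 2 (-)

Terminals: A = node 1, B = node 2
Step 1 — V_th is the open-circuit voltage V_A - V_B (nothing connected across the terminals).
Nodal analysis, taking node 2 as the 0 V reference.
Source V1 fixes V_0 = 10 V.
KCL at each unknown node (sum of currents leaving = 0; resistances in Ω):
  Node 1: (V_1 - 10)/160 + (V_1 - 0)/4.7 + (V_1 - 0)/2200 = 0
Collecting terms: 0.2195 × V_1 = 0.0625  =>  V_1 = 0.2848 V
V_th = V_1 - V_2 = 0.2848 - 0 = 0.2848 V
Step 2 — R_th: zero the source — replace V1 by a short circuit (node 2 merges into node 0) — and find the resistance seen between A (node 1) and B (node 0).
Reduce the network between node 1 (A) and node 0 (B) by series/parallel combination:
  Rp1 = R1 ‖ R2 ‖ R3 (parallel, all between nodes 0 and 1) = 1/(1/160 + 1/4.7 + 1/2200) = 4.556 Ω
R_th = 4.556 Ω

Final answer: V_th = 0.2848 V, R_th = 4.556 Ω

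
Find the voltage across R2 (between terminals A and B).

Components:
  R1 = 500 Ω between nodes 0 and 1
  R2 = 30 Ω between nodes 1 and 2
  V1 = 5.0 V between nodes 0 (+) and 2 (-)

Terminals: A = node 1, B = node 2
R1 and R2 are in series across V1 (node 0 → node 1 → node 2), and the output A–B is taken across R2, so this is a voltage divider.
Series current: I = V1/(R1 + R2) = 5/(500 + 30) = 5/530 = 0.009434 A
V_R2 = I × R2 = V1 × R2/(R1 + R2) = 5 × 30/530 = 0.283 V

Final answer: 0.283 V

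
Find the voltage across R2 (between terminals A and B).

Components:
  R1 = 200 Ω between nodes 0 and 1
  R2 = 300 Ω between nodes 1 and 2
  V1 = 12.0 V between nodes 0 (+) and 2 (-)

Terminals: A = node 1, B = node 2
R1 and R2 are in series across V1 (node 0 → node 1 → node 2), and the output A–B is taken across R2, so this is a voltage divider.
Series current: I = V1/(R1 + R2) = 12/(200 + 300) = 12/500 = 0.024 A
V_R2 = I × R2 = V1 × R2/(R1 + R2) = 12 × 300/500 = 7.2 V

Final answer: 7.2 V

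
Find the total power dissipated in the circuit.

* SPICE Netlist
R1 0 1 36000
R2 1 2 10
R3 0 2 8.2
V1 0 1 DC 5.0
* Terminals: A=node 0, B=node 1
Nodal analysis, taking node 1 as the 0 V reference.
Source V1 fixes V_0 = 5 V.
KCL at each unknown node (sum of currents leaving = 0; resistances in Ω):
  Node 2: (V_2 - 0)/10 + (V_2 - 5)/8.2 = 0
Collecting terms: 0.222 × V_2 = 0.6098  =>  V_2 = 2.747 V
Power in each resistor, P = (ΔV)²/R:
  P_R1 = (5 - 0)²/36000 = 0.0006944 W
  P_R2 = (0 - 2.747)²/10 = 0.7547 W
  P_R3 = (5 - 2.747)²/8.2 = 0.6189 W
P_total = P_R1 + P_R2 + P_R3 = 1.374 W

Final answer: 1.374 W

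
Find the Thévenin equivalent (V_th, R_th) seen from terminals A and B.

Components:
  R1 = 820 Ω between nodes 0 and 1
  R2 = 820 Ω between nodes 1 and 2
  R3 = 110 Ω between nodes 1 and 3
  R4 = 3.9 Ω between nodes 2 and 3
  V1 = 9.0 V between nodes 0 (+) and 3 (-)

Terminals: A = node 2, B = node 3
Step 1 — V_th is the open-circuit voltage V_A - V_B (nothing connected across the terminals).
Nodal analysis, taking node 3 as the 0 V reference.
Source V1 fixes V_0 = 9 V.
KCL at each unknown node (sum of currents leaving = 0; resistances in Ω):
  Node 1: (V_1 - 9)/820 + (V_1 - V_2)/820 + (V_1 - 0)/110 = 0
  Node 2: (V_2 - V_1)/820 + (V_2 - 0)/3.9 = 0
Collecting terms (coefficients in siemens):
  0.01153·V_1 - 0.00122·V_2 = 0.01098
  0.2576·V_2 - 0.00122·V_1 = 0
Determinant D = (0.01153)(0.2576) - (-0.00122)(-0.00122) = 0.002969
V_1 = [(0.01098)(0.2576) - (-0.00122)(0)]/D = 0.9524 V
V_2 = [(0.01153)(0) - (0.01098)(-0.00122)]/D = 0.004508 V
V_th = V_2 - V_3 = 0.004508 - 0 = 0.004508 V
Step 2 — R_th: zero the source — replace V1 by a short circuit (node 3 merges into node 0) — and find the resistance seen between A (node 2) and B (node 0).
Reduce the network between node 2 (A) and node 0 (B) by series/parallel combination:
  Rp1 = R1 ‖ R3 (parallel, both between nodes 0 and 1) = 1/(1/820 + 1/110) = 96.99 Ω
  Rs1 = R2 + Rp1 (series, joined only at node 1) = 820 + 96.99 = 917 Ω
  Rp2 = R4 ‖ Rs1 (parallel, both between nodes 0 and 2) = 1/(1/3.9 + 1/917) = 3.883 Ω
R_th = 3.883 Ω

Final answer: V_th = 0.004508 V, R_th = 3.883 Ω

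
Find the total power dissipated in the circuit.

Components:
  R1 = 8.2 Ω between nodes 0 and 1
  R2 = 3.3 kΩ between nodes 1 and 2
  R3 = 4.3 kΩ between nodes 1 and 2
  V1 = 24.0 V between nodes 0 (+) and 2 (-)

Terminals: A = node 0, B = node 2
Nodal analysis, taking node 2 as the 0 V reference.
Source V1 fixes V_0 = 24 V.
KCL at each unknown node (sum of currents leaving = 0; resistances in Ω):
  Node 1: (V_1 - 24)/8.2 + (V_1 - 0)/3300 + (V_1 - 0)/4300 = 0
Collecting terms: 0.1225 × V_1 = 2.927  =>  V_1 = 23.9 V
Power in each resistor, P = (ΔV)²/R:
  P_R1 = (24 - 23.9)²/8.2 = 0.001343 W
  P_R2 = (23.9 - 0)²/3300 = 0.173 W
  P_R3 = (23.9 - 0)²/4300 = 0.1328 W
P_total = P_R1 + P_R2 + P_R3 = 0.3071 W

Final answer: 0.3071 W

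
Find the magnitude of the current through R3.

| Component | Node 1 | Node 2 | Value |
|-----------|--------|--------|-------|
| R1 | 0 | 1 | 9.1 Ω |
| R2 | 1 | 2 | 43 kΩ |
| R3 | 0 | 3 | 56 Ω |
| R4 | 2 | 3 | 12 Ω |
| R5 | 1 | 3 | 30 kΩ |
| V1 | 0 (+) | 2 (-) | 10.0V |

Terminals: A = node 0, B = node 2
Nodal analysis, taking node 2 as the 0 V reference.
Source V1 fixes V_0 = 10 V.
KCL at each unknown node (sum of currents leaving = 0; resistances in Ω):
  Node 1: (V_1 - 10)/9.1 + (V_1 - 0)/43000 + (V_1 - V_3)/30000 = 0
  Node 3: (V_3 - 10)/56 + (V_3 - 0)/12 + (V_3 - V_1)/30000 = 0
Collecting terms (coefficients in siemens):
  0.1099·V_1 - 0.00003333·V_3 = 1.099
  0.1012·V_3 - 0.00003333·V_1 = 0.1786
Determinant D = (0.1099)(0.1012) - (-0.00003333)(-0.00003333) = 0.01113
V_1 = [(1.099)(0.1012) - (-0.00003333)(0.1786)]/D = 9.995 V
V_3 = [(0.1099)(0.1786) - (1.099)(-0.00003333)]/D = 1.767 V
I_R3 = (V_0 - V_3)/R3 = (10 - 1.767)/56 = 0.147 A
|I_R3| = 0.147 A

Final answer: |I_R3| = 0.147 A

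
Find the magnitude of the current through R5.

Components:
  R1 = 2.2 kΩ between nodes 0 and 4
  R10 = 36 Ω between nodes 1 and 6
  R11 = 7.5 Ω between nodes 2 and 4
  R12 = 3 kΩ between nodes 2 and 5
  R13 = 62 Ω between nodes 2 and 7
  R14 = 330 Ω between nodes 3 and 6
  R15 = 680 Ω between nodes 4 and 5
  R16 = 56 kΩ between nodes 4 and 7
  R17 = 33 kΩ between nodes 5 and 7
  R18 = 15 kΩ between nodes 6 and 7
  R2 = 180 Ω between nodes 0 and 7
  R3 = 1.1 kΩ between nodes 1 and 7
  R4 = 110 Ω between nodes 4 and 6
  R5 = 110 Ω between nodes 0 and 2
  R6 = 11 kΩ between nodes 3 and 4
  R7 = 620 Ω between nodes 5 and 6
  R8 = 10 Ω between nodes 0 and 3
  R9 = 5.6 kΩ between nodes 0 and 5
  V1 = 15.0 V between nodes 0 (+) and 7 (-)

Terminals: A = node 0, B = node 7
Nodal analysis, taking node 7 as the 0 V reference.
Source V1 fixes V_0 = 15 V.
KCL at each unknown node (sum of currents leaving = 0; resistances in Ω):
  Node 1: (V_1 - 0)/1100 + (V_1 - V_6)/36 = 0
  Node 2: (V_2 - 15)/110 + (V_2 - V_4)/7.5 + (V_2 - V_5)/3000 + (V_2 - 0)/62 = 0
  Node 3: (V_3 - V_4)/11000 + (V_3 - 15)/10 + (V_3 - V_6)/330 = 0
  Node 4: (V_4 - 15)/2200 + (V_4 - V_6)/110 + (V_4 - V_3)/11000 + (V_4 - V_2)/7.5 + (V_4 - V_5)/680 + (V_4 - 0)/56000 = 0
  Node 5: (V_5 - V_6)/620 + (V_5 - 15)/5600 + (V_5 - V_2)/3000 + (V_5 - V_4)/680 + (V_5 - 0)/33000 = 0
  Node 6: (V_6 - V_4)/110 + (V_6 - V_5)/620 + (V_6 - V_1)/36 + (V_6 - V_3)/330 + (V_6 - 0)/15000 = 0
Collecting terms (coefficients in siemens):
  0.02869·V_1 - 0.02778·V_6 = 0
  0.1589·V_2 - 0.1333·V_4 - 0.0003333·V_5 = 0.1364
  0.1031·V_3 - 0.00009091·V_4 - 0.00303·V_6 = 1.5
  0.1445·V_4 - 0.1333·V_2 - 0.00009091·V_3 - 0.001471·V_5 - 0.009091·V_6 = 0.006818
  0.003626·V_5 - 0.0003333·V_2 - 0.001471·V_4 - 0.001613·V_6 = 0.002679
  0.04158·V_6 - 0.02778·V_1 - 0.00303·V_3 - 0.009091·V_4 - 0.001613·V_5 = 0
Solving these 6 simultaneous equations (Gaussian elimination) gives:
  V_1 = 7.529 V, V_2 = 6.184 V, V_3 = 14.78 V, V_4 = 6.329 V
  V_5 = 7.333 V, V_6 = 7.775 V
I_R5 = (V_0 - V_2)/R5 = (15 - 6.184)/110 = 0.08014 A
|I_R5| = 0.08014 A

Final answer: |I_R5| = 0.08014 A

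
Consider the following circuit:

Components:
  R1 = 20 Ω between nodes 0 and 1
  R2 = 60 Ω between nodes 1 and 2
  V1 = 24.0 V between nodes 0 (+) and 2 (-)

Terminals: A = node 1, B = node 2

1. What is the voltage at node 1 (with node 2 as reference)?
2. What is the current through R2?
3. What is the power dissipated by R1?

Nodal analysis, taking node 2 as the 0 V reference.
Source V1 fixes V_0 = 24 V.
KCL at each unknown node (sum of currents leaving = 0; resistances in Ω):
  Node 1: (V_1 - 24)/20 + (V_1 - 0)/60 = 0
Collecting terms: 0.06667 × V_1 = 1.2  =>  V_1 = 18 V
Part 1:
  Read off the nodal solution: V_1 = 18 V
Part 2:
  I_R2 = (V_1 - V_2)/R2 = (18 - 0)/60 = 0.3 A
  Magnitude: I_R2 = 0.3 A
Part 3:
  I_R1 = (V_0 - V_1)/R1 = (24 - 18)/20 = 0.3 A
  P_R1 = I_R1² × R1 = (0.3)² × 20 = 1.8 W

Final answers:
1. V_1 = 18 V
2. I_R2 = 0.3 A
3. P_R1 = 1.8 W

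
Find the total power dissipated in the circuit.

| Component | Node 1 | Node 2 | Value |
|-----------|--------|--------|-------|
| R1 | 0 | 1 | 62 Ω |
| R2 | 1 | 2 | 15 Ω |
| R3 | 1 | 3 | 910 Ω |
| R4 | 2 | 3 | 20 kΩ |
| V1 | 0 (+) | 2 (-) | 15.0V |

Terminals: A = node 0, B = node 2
Nodal analysis, taking node 2 as the 0 V reference.
Source V1 fixes V_0 = 15 V.
KCL at each unknown node (sum of currents leaving = 0; resistances in Ω):
  Node 1: (V_1 - 15)/62 + (V_1 - 0)/15 + (V_1 - V_3)/910 = 0
  Node 3: (V_3 - V_1)/910 + (V_3 - 0)/20000 = 0
Collecting terms (coefficients in siemens):
  0.08389·V_1 - 0.001099·V_3 = 0.2419
  0.001149·V_3 - 0.001099·V_1 = 0
Determinant D = (0.08389)(0.001149) - (-0.001099)(-0.001099) = 0.00009518
V_1 = [(0.2419)(0.001149) - (-0.001099)(0)]/D = 2.92 V
V_3 = [(0.08389)(0) - (0.2419)(-0.001099)]/D = 2.793 V
Power in each resistor, P = (ΔV)²/R:
  P_R1 = (15 - 2.92)²/62 = 2.353 W
  P_R2 = (2.92 - 0)²/15 = 0.5686 W
  P_R3 = (2.92 - 2.793)²/910 = 0.00001775 W
  P_R4 = (0 - 2.793)²/20000 = 0.0003901 W
P_total = P_R1 + P_R2 + P_R3 + P_R4 = 2.922 W

Final answer: 2.922 W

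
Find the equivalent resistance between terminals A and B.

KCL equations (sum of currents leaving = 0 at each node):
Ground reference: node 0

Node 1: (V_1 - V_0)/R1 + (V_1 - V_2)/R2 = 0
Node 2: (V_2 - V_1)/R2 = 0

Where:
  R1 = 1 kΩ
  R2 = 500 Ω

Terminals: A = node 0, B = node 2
Reduce the network between node 0 (A) and node 2 (B) by series/parallel combination:
  Rs1 = R1 + R2 (series, joined only at node 1) = 1000 + 500 = 1500 Ω
R_eq = 1.5 kΩ

Final answer: 1.5 kΩ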